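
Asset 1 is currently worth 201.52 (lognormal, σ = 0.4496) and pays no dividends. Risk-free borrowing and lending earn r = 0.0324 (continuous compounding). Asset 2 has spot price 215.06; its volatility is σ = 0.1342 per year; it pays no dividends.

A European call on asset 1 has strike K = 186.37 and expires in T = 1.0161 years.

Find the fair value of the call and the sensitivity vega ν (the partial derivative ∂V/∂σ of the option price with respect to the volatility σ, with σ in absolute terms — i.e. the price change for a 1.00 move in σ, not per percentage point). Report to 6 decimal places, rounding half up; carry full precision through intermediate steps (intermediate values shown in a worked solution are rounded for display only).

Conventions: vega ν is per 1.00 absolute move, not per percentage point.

price = 45.824012
ν = 72.507409

σ√T = 0.4496·√1.0161 = 0.453205
d₁ = (ln(S/K) + (r+σ²/2)T) / (σ√T) = (ln(201.52/186.37) + (0.0324+0.4496²/2)·1.0161) / 0.453205 = (0.078155 + 0.135619) / 0.453205 = 0.471693
d₂ = d₁ − σ√T = 0.471693 − 0.453205 = 0.018488
e^{−rT} = 0.967614
N(d₁) = 0.681427,  N(d₂) = 0.507375
Call price V = S·N(d₁) − K·e^{−rT}·N(d₂) = 137.321190 − 91.497178 = 45.824012
φ(d₁) = (1/√(2π))·e^{−d₁²/2} = 0.356941
ν = S·φ(d₁)·√T = 72.507409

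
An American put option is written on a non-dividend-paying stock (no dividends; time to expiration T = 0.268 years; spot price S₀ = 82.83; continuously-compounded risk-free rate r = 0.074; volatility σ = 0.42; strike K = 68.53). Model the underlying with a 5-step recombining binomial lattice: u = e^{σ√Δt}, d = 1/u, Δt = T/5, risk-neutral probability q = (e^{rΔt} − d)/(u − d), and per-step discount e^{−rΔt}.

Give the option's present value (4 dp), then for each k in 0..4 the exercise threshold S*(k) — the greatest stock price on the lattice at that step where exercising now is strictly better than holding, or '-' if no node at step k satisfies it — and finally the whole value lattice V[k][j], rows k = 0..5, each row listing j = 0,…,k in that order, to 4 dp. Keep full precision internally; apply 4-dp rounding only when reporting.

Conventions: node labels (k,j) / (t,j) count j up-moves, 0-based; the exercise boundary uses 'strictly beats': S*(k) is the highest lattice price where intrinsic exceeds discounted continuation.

Δt=0.05360  u=1.10212  d=0.90734  q=0.49611  discount=0.99604
step 5 (expiry): payoffs max(K−S,0) = 17.5922 6.6573 0.0000 0.0000 0.0000 0.0000
step 4: (k=4,j=0): S=56.1396, K−S=12.3904, hold=12.1191 ⇒ V=12.3904 exercise | (k=4,j=1): S=68.1912, K−S=0.3388, hold=3.3412 ⇒ V=3.3412 continue | (k=4,j=2): S=82.8300, K−S=0.0000, hold=0.0000 ⇒ V=0.0000 continue | (k=4,j=3): S=100.6113, K−S=0.0000, hold=0.0000 ⇒ V=0.0000 continue | (k=4,j=4): S=122.2097, K−S=0.0000, hold=0.0000 ⇒ V=0.0000 continue  boundary S*=56.1396
step 3: (k=3,j=0): S=61.8727, K−S=6.6573, hold=7.8697 ⇒ V=7.8697 continue | (k=3,j=1): S=75.1550, K−S=0.0000, hold=1.6769 ⇒ V=1.6769 continue | (k=3,j=2): S=91.2887, K−S=0.0000, hold=0.0000 ⇒ V=0.0000 continue | (k=3,j=3): S=110.8859, K−S=0.0000, hold=0.0000 ⇒ V=0.0000 continue  boundary S*=-
step 2: (k=2,j=0): S=68.1912, K−S=0.3388, hold=4.7784 ⇒ V=4.7784 continue | (k=2,j=1): S=82.8300, K−S=0.0000, hold=0.8416 ⇒ V=0.8416 continue | (k=2,j=2): S=100.6113, K−S=0.0000, hold=0.0000 ⇒ V=0.0000 continue  boundary S*=-
step 1: (k=1,j=0): S=75.1550, K−S=0.0000, hold=2.8141 ⇒ V=2.8141 continue | (k=1,j=1): S=91.2887, K−S=0.0000, hold=0.4224 ⇒ V=0.4224 continue  boundary S*=-
step 0: (k=0,j=0): S=82.8300, K−S=0.0000, hold=1.6211 ⇒ V=1.6211 continue  boundary S*=-

price = 1.6211
boundary = - - - - 56.1396
tree:
1.6211
2.8141 0.4224
4.7784 0.8416 0.0000
7.8697 1.6769 0.0000 0.0000
12.3904 3.3412 0.0000 0.0000 0.0000
17.5922 6.6573 0.0000 0.0000 0.0000 0.0000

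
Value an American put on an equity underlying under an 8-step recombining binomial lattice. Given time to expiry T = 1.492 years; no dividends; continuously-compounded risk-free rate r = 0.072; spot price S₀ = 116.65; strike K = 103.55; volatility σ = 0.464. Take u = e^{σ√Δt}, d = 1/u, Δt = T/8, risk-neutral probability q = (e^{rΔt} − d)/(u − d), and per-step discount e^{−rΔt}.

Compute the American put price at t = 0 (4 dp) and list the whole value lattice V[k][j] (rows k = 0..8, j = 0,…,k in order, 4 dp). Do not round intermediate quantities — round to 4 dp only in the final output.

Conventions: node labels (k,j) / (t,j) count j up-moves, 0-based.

params: Δt=0.18650 u=1.22187 d=0.81842 q=0.48358 e^(-rΔt)=0.98666
t_8 payoffs: 80.0705 68.4960 51.2157 25.4168 0.0000 0.0000 0.0000 0.0000 0.0000
k=7: node(7,0) S=28.6888 payoff=74.8612 vs cont=73.4800 → 74.8612 [stop]  node(7,1) S=42.8314 payoff=60.7186 vs cont=59.3374 → 60.7186 [stop]  node(7,2) S=63.9457 payoff=39.6043 vs cont=38.2232 → 39.6043 [stop]  node(7,3) S=95.4685 payoff=8.0815 vs cont=12.9507 → 12.9507 [wait]  node(7,4) S=142.5310 payoff=0.0000 vs cont=0.0000 → 0.0000 [wait]  node(7,5) S=212.7935 payoff=0.0000 vs cont=0.0000 → 0.0000 [wait]  node(7,6) S=317.6928 payoff=0.0000 vs cont=0.0000 → 0.0000 [wait]  node(7,7) S=474.3037 payoff=0.0000 vs cont=0.0000 → 0.0000 [wait]
k=6: node(6,0) S=35.0540 payoff=68.4960 vs cont=67.1148 → 68.4960 [stop]  node(6,1) S=52.3343 payoff=51.2157 vs cont=49.8345 → 51.2157 [stop]  node(6,2) S=78.1332 payoff=25.4168 vs cont=26.3589 → 26.3589 [wait]  node(6,3) S=116.6500 payoff=0.0000 vs cont=6.5988 → 6.5988 [wait]  node(6,4) S=174.1541 payoff=0.0000 vs cont=0.0000 → 0.0000 [wait]  node(6,5) S=260.0057 payoff=0.0000 vs cont=0.0000 → 0.0000 [wait]  node(6,6) S=388.1789 payoff=0.0000 vs cont=0.0000 → 0.0000 [wait]
k=5: node(5,0) S=42.8314 payoff=60.7186 vs cont=59.3374 → 60.7186 [stop]  node(5,1) S=63.9457 payoff=39.6043 vs cont=38.6726 → 39.6043 [stop]  node(5,2) S=95.4685 payoff=8.0815 vs cont=16.5792 → 16.5792 [wait]  node(5,3) S=142.5310 payoff=0.0000 vs cont=3.3623 → 3.3623 [wait]  node(5,4) S=212.7935 payoff=0.0000 vs cont=0.0000 → 0.0000 [wait]  node(5,5) S=317.6928 payoff=0.0000 vs cont=0.0000 → 0.0000 [wait]
k=4: node(4,0) S=52.3343 payoff=51.2157 vs cont=49.8345 → 51.2157 [stop]  node(4,1) S=78.1332 payoff=25.4168 vs cont=28.0901 → 28.0901 [wait]  node(4,2) S=116.6500 payoff=0.0000 vs cont=10.0519 → 10.0519 [wait]  node(4,3) S=174.1541 payoff=0.0000 vs cont=1.7132 → 1.7132 [wait]  node(4,4) S=260.0057 payoff=0.0000 vs cont=0.0000 → 0.0000 [wait]
k=3: node(3,0) S=63.9457 payoff=39.6043 vs cont=39.4987 → 39.6043 [stop]  node(3,1) S=95.4685 payoff=8.0815 vs cont=19.1089 → 19.1089 [wait]  node(3,2) S=142.5310 payoff=0.0000 vs cont=5.9392 → 5.9392 [wait]  node(3,3) S=212.7935 payoff=0.0000 vs cont=0.8729 → 0.8729 [wait]
k=2: node(2,0) S=78.1332 payoff=25.4168 vs cont=29.2971 → 29.2971 [wait]  node(2,1) S=116.6500 payoff=0.0000 vs cont=12.5704 → 12.5704 [wait]  node(2,2) S=174.1541 payoff=0.0000 vs cont=3.4427 → 3.4427 [wait]
k=1: node(1,0) S=95.4685 payoff=8.0815 vs cont=20.9255 → 20.9255 [wait]  node(1,1) S=142.5310 payoff=0.0000 vs cont=8.0476 → 8.0476 [wait]
k=0: node(0,0) S=116.6500 payoff=0.0000 vs cont=14.5020 → 14.5020 [wait]

price = 14.5020
tree:
14.5020
20.9255 8.0476
29.2971 12.5704 3.4427
39.6043 19.1089 5.9392 0.8729
51.2157 28.0901 10.0519 1.7132 0.0000
60.7186 39.6043 16.5792 3.3623 0.0000 0.0000
68.4960 51.2157 26.3589 6.5988 0.0000 0.0000 0.0000
74.8612 60.7186 39.6043 12.9507 0.0000 0.0000 0.0000 0.0000
80.0705 68.4960 51.2157 25.4168 0.0000 0.0000 0.0000 0.0000 0.0000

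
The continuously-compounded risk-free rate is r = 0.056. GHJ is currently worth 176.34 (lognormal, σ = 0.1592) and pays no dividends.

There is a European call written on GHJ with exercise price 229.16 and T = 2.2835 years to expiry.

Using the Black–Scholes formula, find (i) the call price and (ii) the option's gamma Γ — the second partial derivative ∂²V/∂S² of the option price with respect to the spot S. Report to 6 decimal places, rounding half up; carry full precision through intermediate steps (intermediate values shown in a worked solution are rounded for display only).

price = 8.162560
Γ = 0.008547

σ√T = 0.1592·√2.2835 = 0.240571
d₁ = (ln(S/K) + (r+σ²/2)T) / (σ√T) = (ln(176.34/229.16) + (0.056+0.1592²/2)·2.2835) / 0.240571 = (-0.262006 + 0.156813) / 0.240571 = -0.437265
d₂ = d₁ − σ√T = -0.437265 − 0.240571 = -0.677836
e^{−rT} = 0.879962
N(d₁) = 0.330960,  N(d₂) = 0.248938
Call price V = S·N(d₁) − K·e^{−rT}·N(d₂) = 58.361438 − 50.198879 = 8.162560
φ(d₁) = (1/√(2π))·e^{−d₁²/2} = 0.362570
Γ = φ(d₁) / (S·σ·√T) = 0.008547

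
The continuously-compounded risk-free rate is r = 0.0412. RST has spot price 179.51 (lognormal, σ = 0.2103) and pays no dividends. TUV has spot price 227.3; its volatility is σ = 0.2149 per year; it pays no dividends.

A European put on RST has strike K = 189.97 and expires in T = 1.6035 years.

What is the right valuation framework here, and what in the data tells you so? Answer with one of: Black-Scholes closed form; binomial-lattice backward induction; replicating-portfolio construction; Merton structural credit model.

framework: Black-Scholes closed form

Key observation: the instrument is a plain European put (strike 189.97) on a lognormal asset; the exact continuous-time formula applies directly.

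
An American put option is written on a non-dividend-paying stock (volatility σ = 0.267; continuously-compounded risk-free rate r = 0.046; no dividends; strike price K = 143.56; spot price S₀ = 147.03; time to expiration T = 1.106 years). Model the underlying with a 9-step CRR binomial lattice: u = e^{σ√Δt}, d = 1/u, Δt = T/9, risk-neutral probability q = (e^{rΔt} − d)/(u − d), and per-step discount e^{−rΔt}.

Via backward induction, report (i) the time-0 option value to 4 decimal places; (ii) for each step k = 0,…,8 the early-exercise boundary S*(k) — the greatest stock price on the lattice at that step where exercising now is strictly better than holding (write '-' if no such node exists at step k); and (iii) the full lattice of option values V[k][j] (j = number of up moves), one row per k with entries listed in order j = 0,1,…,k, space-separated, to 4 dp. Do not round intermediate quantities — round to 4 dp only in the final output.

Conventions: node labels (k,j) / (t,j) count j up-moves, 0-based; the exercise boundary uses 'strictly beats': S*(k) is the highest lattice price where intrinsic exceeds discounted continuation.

price = 12.0930
boundary = - - - - 101.1135 111.0346 101.1135 111.0346 121.9292
tree:
12.0930
17.3497 7.1138
24.1808 10.8974 3.5120
32.6210 16.2395 5.8218 1.3040
42.4465 23.4262 9.4288 2.3775 0.2741
51.4811 32.5254 14.8353 4.2740 0.5590 0.0000
59.7085 42.4465 22.4993 7.5444 1.1399 0.0000 0.0000
67.2008 51.4811 32.5254 12.9962 2.3246 0.0000 0.0000 0.0000
74.0236 59.7085 42.4465 21.6308 4.7405 0.0000 0.0000 0.0000 0.0000
80.2367 67.2008 51.4811 32.5254 9.6673 0.0000 0.0000 0.0000 0.0000 0.0000

Δt=0.12289  u=1.09812  d=0.91065  q=0.50686  discount=0.99436
step 9 (expiry): payoffs max(K−S,0) = 80.2367 67.2008 51.4811 32.5254 9.6673 0.0000 0.0000 0.0000 0.0000 0.0000
step 8: (k=8,j=0): S=69.5364, K−S=74.0236, hold=73.2143 ⇒ V=74.0236 exercise | (k=8,j=1): S=83.8515, K−S=59.7085, hold=58.8993 ⇒ V=59.7085 exercise | (k=8,j=2): S=101.1135, K−S=42.4465, hold=41.6372 ⇒ V=42.4465 exercise | (k=8,j=3): S=121.9292, K−S=21.6308, hold=20.8216 ⇒ V=21.6308 exercise | (k=8,j=4): S=147.0300, K−S=0.0000, hold=4.7405 ⇒ V=4.7405 continue | (k=8,j=5): S=177.2982, K−S=0.0000, hold=0.0000 ⇒ V=0.0000 continue | (k=8,j=6): S=213.7975, K−S=0.0000, hold=0.0000 ⇒ V=0.0000 continue | (k=8,j=7): S=257.8108, K−S=0.0000, hold=0.0000 ⇒ V=0.0000 continue | (k=8,j=8): S=310.8848, K−S=0.0000, hold=0.0000 ⇒ V=0.0000 continue  boundary S*=121.9292
step 7: (k=7,j=0): S=76.3592, K−S=67.2008, hold=66.3915 ⇒ V=67.2008 exercise | (k=7,j=1): S=92.0789, K−S=51.4811, hold=50.6719 ⇒ V=51.4811 exercise | (k=7,j=2): S=111.0346, K−S=32.5254, hold=31.7161 ⇒ V=32.5254 exercise | (k=7,j=3): S=133.8927, K−S=9.6673, hold=12.9962 ⇒ V=12.9962 continue | (k=7,j=4): S=161.4564, K−S=0.0000, hold=2.3246 ⇒ V=2.3246 continue | (k=7,j=5): S=194.6944, K−S=0.0000, hold=0.0000 ⇒ V=0.0000 continue | (k=7,j=6): S=234.7750, K−S=0.0000, hold=0.0000 ⇒ V=0.0000 continue | (k=7,j=7): S=283.1068, K−S=0.0000, hold=0.0000 ⇒ V=0.0000 continue  boundary S*=111.0346
step 6: (k=6,j=0): S=83.8515, K−S=59.7085, hold=58.8993 ⇒ V=59.7085 exercise | (k=6,j=1): S=101.1135, K−S=42.4465, hold=41.6372 ⇒ V=42.4465 exercise | (k=6,j=2): S=121.9292, K−S=21.6308, hold=22.4993 ⇒ V=22.4993 continue | (k=6,j=3): S=147.0300, K−S=0.0000, hold=7.5444 ⇒ V=7.5444 continue | (k=6,j=4): S=177.2982, K−S=0.0000, hold=1.1399 ⇒ V=1.1399 continue | (k=6,j=5): S=213.7975, K−S=0.0000, hold=0.0000 ⇒ V=0.0000 continue | (k=6,j=6): S=257.8108, K−S=0.0000, hold=0.0000 ⇒ V=0.0000 continue  boundary S*=101.1135
step 5: (k=5,j=0): S=92.0789, K−S=51.4811, hold=50.6719 ⇒ V=51.4811 exercise | (k=5,j=1): S=111.0346, K−S=32.5254, hold=32.1539 ⇒ V=32.5254 exercise | (k=5,j=2): S=133.8927, K−S=9.6673, hold=14.8353 ⇒ V=14.8353 continue | (k=5,j=3): S=161.4564, K−S=0.0000, hold=4.2740 ⇒ V=4.2740 continue | (k=5,j=4): S=194.6944, K−S=0.0000, hold=0.5590 ⇒ V=0.5590 continue | (k=5,j=5): S=234.7750, K−S=0.0000, hold=0.0000 ⇒ V=0.0000 continue  boundary S*=111.0346
step 4: (k=4,j=0): S=101.1135, K−S=42.4465, hold=41.6372 ⇒ V=42.4465 exercise | (k=4,j=1): S=121.9292, K−S=21.6308, hold=23.4262 ⇒ V=23.4262 continue | (k=4,j=2): S=147.0300, K−S=0.0000, hold=9.4288 ⇒ V=9.4288 continue | (k=4,j=3): S=177.2982, K−S=0.0000, hold=2.3775 ⇒ V=2.3775 continue | (k=4,j=4): S=213.7975, K−S=0.0000, hold=0.2741 ⇒ V=0.2741 continue  boundary S*=101.1135
step 3: (k=3,j=0): S=111.0346, K−S=32.5254, hold=32.6210 ⇒ V=32.6210 continue | (k=3,j=1): S=133.8927, K−S=9.6673, hold=16.2395 ⇒ V=16.2395 continue | (k=3,j=2): S=161.4564, K−S=0.0000, hold=5.8218 ⇒ V=5.8218 continue | (k=3,j=3): S=194.6944, K−S=0.0000, hold=1.3040 ⇒ V=1.3040 continue  boundary S*=-
step 2: (k=2,j=0): S=121.9292, K−S=21.6308, hold=24.1808 ⇒ V=24.1808 continue | (k=2,j=1): S=147.0300, K−S=0.0000, hold=10.8974 ⇒ V=10.8974 continue | (k=2,j=2): S=177.2982, K−S=0.0000, hold=3.5120 ⇒ V=3.5120 continue  boundary S*=-
step 1: (k=1,j=0): S=133.8927, K−S=9.6673, hold=17.3497 ⇒ V=17.3497 continue | (k=1,j=1): S=161.4564, K−S=0.0000, hold=7.1138 ⇒ V=7.1138 continue  boundary S*=-
step 0: (k=0,j=0): S=147.0300, K−S=0.0000, hold=12.0930 ⇒ V=12.0930 continue  boundary S*=-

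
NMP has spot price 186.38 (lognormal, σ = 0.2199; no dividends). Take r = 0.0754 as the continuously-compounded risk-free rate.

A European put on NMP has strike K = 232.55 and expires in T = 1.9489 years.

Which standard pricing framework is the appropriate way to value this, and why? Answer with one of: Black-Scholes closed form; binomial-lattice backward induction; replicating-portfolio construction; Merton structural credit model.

framework: Black-Scholes closed form

Key observation: with NMP following a GBM at constant σ and r, the European put struck at 232.55 prices in closed form — nothing here needs a stepwise model or a balance sheet.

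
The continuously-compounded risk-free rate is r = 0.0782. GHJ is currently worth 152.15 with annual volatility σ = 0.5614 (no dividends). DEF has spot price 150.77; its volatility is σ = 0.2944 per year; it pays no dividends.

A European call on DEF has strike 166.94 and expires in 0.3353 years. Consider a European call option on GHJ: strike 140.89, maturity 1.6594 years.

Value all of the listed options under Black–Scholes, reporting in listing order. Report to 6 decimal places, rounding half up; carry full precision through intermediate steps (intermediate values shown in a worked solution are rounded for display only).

price(DEF call K=166.94) = 5.747185
price(GHJ call K=140.89) = 54.656433

[DEF call K=166.94]
σ√T = 0.2944·√0.3353 = 0.170473
d₁ = (ln(S/K) + (r+σ²/2)T) / (σ√T) = (ln(150.77/166.94) + (0.0782+0.2944²/2)·0.3353) / 0.170473 = (-0.101879 + 0.040751) / 0.170473 = -0.358580
d₂ = d₁ − σ√T = -0.358580 − 0.170473 = -0.529053
e^{−rT} = 0.974120
N(d₁) = 0.359955,  N(d₂) = 0.298384
price = S·N(d₁) − K·e^{−rT}·N(d₂) = 54.270366 − 48.523181 = 5.747185
[GHJ call K=140.89]
σ√T = 0.5614·√1.6594 = 0.723183
d₁ = (ln(S/K) + (r+σ²/2)T) / (σ√T) = (ln(152.15/140.89) + (0.0782+0.5614²/2)·1.6594) / 0.723183 = (0.076887 + 0.391262) / 0.723183 = 0.647346
d₂ = d₁ − σ√T = 0.647346 − 0.723183 = -0.075837
e^{−rT} = 0.878302
N(d₁) = 0.741296,  N(d₂) = 0.469774
price = S·N(d₁) − K·e^{−rT}·N(d₂) = 112.788162 − 58.131730 = 54.656433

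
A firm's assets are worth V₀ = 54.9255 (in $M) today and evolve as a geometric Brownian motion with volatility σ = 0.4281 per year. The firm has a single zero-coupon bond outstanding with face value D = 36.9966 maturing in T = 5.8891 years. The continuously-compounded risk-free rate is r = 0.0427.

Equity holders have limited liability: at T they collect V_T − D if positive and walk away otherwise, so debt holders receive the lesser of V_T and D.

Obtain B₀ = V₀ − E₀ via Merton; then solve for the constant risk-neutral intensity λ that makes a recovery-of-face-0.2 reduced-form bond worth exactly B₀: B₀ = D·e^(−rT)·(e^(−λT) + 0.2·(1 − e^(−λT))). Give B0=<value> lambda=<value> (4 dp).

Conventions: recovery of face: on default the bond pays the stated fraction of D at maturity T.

Apply the equity-as-call identities (strike 36.9966, horizon 5.8891 years):
d₁ = [ln(V₀/D) + (r + σ²/2)T] / (σ√T)
   = [ln(54.9255/36.9966) + (0.0427 + 0.5·0.4281²)·5.8891] / (0.4281·√5.8891)
   = [0.395152 + 0.791111] / 1.038890 = 1.141856
d₂ = d₁ − σ√T = 1.141856 − 1.038890 = 0.102965
N(d₁) = 0.873243,  N(d₂) = 0.541005,  e^(−rT) = 0.777661
E₀ = V₀·N(d₁) − D·e^(−rT)·N(d₂)
   = 54.9255·0.873243 − 36.9966·0.777661·0.541005 = 32.398161
B₀ = V₀ − E₀ = 54.9255 − 32.398161 = 22.527339
e^(−λT) = (B₀·e^(rT)/D − 0.2)/(1 − 0.2) = (22.5273·1.285907/36.9966 − 0.2)/0.8 = 0.72873928
λ = −ln(0.72873928)/5.8891 = 0.053733

B0=22.5273 lambda=0.0537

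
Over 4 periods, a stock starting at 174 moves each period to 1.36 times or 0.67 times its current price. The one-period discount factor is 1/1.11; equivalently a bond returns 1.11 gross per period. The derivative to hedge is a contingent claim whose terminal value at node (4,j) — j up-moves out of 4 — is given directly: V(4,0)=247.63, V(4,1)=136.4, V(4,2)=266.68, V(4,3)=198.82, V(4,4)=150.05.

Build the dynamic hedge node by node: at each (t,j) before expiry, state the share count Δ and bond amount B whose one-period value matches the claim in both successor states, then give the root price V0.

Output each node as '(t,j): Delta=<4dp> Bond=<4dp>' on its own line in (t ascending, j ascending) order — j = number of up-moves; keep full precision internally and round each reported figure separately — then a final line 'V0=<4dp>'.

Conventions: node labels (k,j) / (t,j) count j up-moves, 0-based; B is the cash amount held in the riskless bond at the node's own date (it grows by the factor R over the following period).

Arbitrage-free pricing uses the up-move probability p* = (R−d)/(u−d) = 0.6377, discounting each step at R = 1.11.
Expiry values: V(4,0)=247.6300, V(4,1)=136.4000, V(4,2)=266.6800, V(4,3)=198.8200, V(4,4)=150.0500
(3,0): S=52.3328. Δ = (V_up−V_dn)/(S_up−S_dn) = (136.4000−247.6300)/(71.1726−35.0630) = -3.0803. V = [p*·136.4000 + (1−p*)·247.6300]/1.11 = 159.1898. B = V − Δ·S = 320.3927.
(3,1): S=106.2277. Δ = (V_up−V_dn)/(S_up−S_dn) = (266.6800−136.4000)/(144.4697−71.1726) = 1.7774. V = [p*·266.6800 + (1−p*)·136.4000]/1.11 = 197.7271. B = V − Δ·S = 8.9155.
(3,2): S=215.6264. Δ = (V_up−V_dn)/(S_up−S_dn) = (198.8200−266.6800)/(293.2519−144.4697) = -0.4561. V = [p*·198.8200 + (1−p*)·266.6800]/1.11 = 201.2675. B = V − Δ·S = 299.6154.
(3,3): S=437.6893. Δ = (V_up−V_dn)/(S_up−S_dn) = (150.0500−198.8200)/(595.2575−293.2519) = -0.1615. V = [p*·150.0500 + (1−p*)·198.8200]/1.11 = 151.0994. B = V − Δ·S = 221.7805.
(2,0): S=78.1086. Δ = (V_up−V_dn)/(S_up−S_dn) = (197.7271−159.1898)/(106.2277−52.3328) = 0.7150. V = [p*·197.7271 + (1−p*)·159.1898]/1.11 = 165.5535. B = V − Δ·S = 109.7023.
(2,1): S=158.5488. Δ = (V_up−V_dn)/(S_up−S_dn) = (201.2675−197.7271)/(215.6264−106.2277) = 0.0324. V = [p*·201.2675 + (1−p*)·197.7271]/1.11 = 180.1665. B = V − Δ·S = 175.0354.
(2,2): S=321.8304. Δ = (V_up−V_dn)/(S_up−S_dn) = (151.0994−201.2675)/(437.6893−215.6264) = -0.2259. V = [p*·151.0994 + (1−p*)·201.2675]/1.11 = 152.5011. B = V − Δ·S = 225.2086.
(1,0): S=116.5800. Δ = (V_up−V_dn)/(S_up−S_dn) = (180.1665−165.5535)/(158.5488−78.1086) = 0.1817. V = [p*·180.1665 + (1−p*)·165.5535]/1.11 = 157.5422. B = V − Δ·S = 136.3640.
(1,1): S=236.6400. Δ = (V_up−V_dn)/(S_up−S_dn) = (152.5011−180.1665)/(321.8304−158.5488) = -0.1694. V = [p*·152.5011 + (1−p*)·180.1665]/1.11 = 146.4187. B = V − Δ·S = 186.5134.
(0,0): S=174.0000. Δ = (V_up−V_dn)/(S_up−S_dn) = (146.4187−157.5422)/(236.6400−116.5800) = -0.0926. V = [p*·146.4187 + (1−p*)·157.5422]/1.11 = 135.5396. B = V − Δ·S = 151.6607.
Sanity check at the root: Δ(0,0)·S0 + B(0,0) reproduces V0 = 135.5396.

(0,0): Delta=-0.0926 Bond=151.6607
(1,0): Delta=0.1817 Bond=136.3640
(1,1): Delta=-0.1694 Bond=186.5134
(2,0): Delta=0.7150 Bond=109.7023
(2,1): Delta=0.0324 Bond=175.0354
(2,2): Delta=-0.2259 Bond=225.2086
(3,0): Delta=-3.0803 Bond=320.3927
(3,1): Delta=1.7774 Bond=8.9155
(3,2): Delta=-0.4561 Bond=299.6154
(3,3): Delta=-0.1615 Bond=221.7805
V0=135.5396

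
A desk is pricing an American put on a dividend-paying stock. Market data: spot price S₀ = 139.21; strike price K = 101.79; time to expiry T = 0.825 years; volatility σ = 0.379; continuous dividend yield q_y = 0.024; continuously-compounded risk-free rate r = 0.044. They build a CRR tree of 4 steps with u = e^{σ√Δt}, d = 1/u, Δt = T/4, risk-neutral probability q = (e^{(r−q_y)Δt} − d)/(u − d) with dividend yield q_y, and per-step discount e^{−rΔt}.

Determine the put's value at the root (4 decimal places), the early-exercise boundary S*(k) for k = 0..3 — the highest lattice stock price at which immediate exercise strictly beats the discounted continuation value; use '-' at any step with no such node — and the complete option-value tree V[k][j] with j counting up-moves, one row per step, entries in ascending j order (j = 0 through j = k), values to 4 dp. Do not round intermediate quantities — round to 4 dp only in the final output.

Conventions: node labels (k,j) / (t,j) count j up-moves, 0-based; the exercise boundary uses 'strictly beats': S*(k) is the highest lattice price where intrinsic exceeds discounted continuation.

params: Δt=0.20625 u=1.18782 d=0.84188 q=0.46902 e^(-rΔt)=0.99097
t_4 payoffs: 31.8599 3.1241 0.0000 0.0000 0.0000
t_3: node(3,0) S=83.0645 payoff=18.7255 vs cont=18.2161 → 18.7255 [stop]  node(3,1) S=117.1976 payoff=0.0000 vs cont=1.6438 → 1.6438 [wait]  node(3,2) S=165.3568 payoff=0.0000 vs cont=0.0000 → 0.0000 [wait]  node(3,3) S=233.3056 payoff=0.0000 vs cont=0.0000 → 0.0000 [wait]  ⇒ S*(3)=83.0645
t_2: node(2,0) S=98.6659 payoff=3.1241 vs cont=10.6170 → 10.6170 [wait]  node(2,1) S=139.2100 payoff=0.0000 vs cont=0.8649 → 0.8649 [wait]  node(2,2) S=196.4145 payoff=0.0000 vs cont=0.0000 → 0.0000 [wait]  ⇒ S*(2)=-
t_1: node(1,0) S=117.1976 payoff=0.0000 vs cont=5.9884 → 5.9884 [wait]  node(1,1) S=165.3568 payoff=0.0000 vs cont=0.4551 → 0.4551 [wait]  ⇒ S*(1)=-
t_0: node(0,0) S=139.2100 payoff=0.0000 vs cont=3.3625 → 3.3625 [wait]  ⇒ S*(0)=-

price = 3.3625
boundary = - - - 83.0645
tree:
3.3625
5.9884 0.4551
10.6170 0.8649 0.0000
18.7255 1.6438 0.0000 0.0000
31.8599 3.1241 0.0000 0.0000 0.0000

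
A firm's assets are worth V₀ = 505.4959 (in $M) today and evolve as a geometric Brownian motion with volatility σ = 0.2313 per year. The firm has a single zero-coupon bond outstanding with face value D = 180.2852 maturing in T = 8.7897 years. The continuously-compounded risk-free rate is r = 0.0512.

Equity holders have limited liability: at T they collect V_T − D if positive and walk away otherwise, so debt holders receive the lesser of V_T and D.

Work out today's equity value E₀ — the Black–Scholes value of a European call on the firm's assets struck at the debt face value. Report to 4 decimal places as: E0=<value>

E0=391.4083

Work the structural quantities from V₀ = 505.4959 against face 180.2852:
d₁ = [ln(V₀/D) + (r + σ²/2)T] / (σ√T)
   = [ln(505.4959/180.2852) + (0.0512 + 0.5·0.2313²)·8.7897] / (0.2313·√8.7897)
   = [1.031000 + 0.685156] / 0.685745 = 2.502615
d₂ = d₁ − σ√T = 2.502615 − 0.685745 = 1.816870
N(d₁) = 0.993836,  N(d₂) = 0.965381,  e^(−rT) = 0.637607
E₀ = V₀·N(d₁) − D·e^(−rT)·N(d₂)
   = 505.4959·0.993836 − 180.2852·0.637607·0.965381 = 391.408306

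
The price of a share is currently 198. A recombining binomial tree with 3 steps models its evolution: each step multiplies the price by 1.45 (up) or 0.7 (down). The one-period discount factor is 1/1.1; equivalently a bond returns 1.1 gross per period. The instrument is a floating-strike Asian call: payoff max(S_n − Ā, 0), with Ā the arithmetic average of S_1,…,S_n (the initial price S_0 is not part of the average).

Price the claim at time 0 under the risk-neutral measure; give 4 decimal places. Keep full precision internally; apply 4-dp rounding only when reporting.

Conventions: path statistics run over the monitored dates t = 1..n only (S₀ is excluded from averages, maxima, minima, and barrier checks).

price = 31.7091

Risk-neutral up-probability p* = (R−d)/(u−d) = (1.1−0.7)/(1.45−0.7) = 0.5333; the claim prices as the p*-weighted sum of path payoffs discounted by R^3.
Enumerate all 2^3 = 8 price paths (U = up ×1.45, D = down ×0.7); each path with k up-moves has probability p*^k·(1−p*)^(3−k).
DDD: Ā=101.1780, payoff=0.0000, prob=0.101630
UDD: Ā=209.5830, payoff=0.0000, prob=0.116148
DUD: Ā=160.0830, payoff=0.0000, prob=0.116148
UUD: Ā=331.6005, payoff=0.0000, prob=0.132741
DDU: Ā=125.4330, payoff=15.2460, prob=0.116148
UDU: Ā=259.8255, payoff=31.5810, prob=0.132741
DUU: Ā=210.3255, payoff=81.0810, prob=0.132741
UUU: Ā=435.6742, payoff=167.9535, prob=0.151704
Price = Σ prob·payoff / R^3 = 42.204800 / 1.331000 = 31.7091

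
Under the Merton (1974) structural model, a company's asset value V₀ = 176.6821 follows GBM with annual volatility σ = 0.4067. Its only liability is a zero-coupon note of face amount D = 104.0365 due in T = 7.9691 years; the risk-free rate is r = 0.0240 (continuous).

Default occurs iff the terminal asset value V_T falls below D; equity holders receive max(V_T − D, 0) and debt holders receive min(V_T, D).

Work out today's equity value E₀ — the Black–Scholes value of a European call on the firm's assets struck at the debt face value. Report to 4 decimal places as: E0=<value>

E0=111.6102

Equity is a call on the firm's assets struck at D = 104.0365:
d₁ = [ln(V₀/D) + (r + σ²/2)T] / (σ√T)
   = [ln(176.6821/104.0365) + (0.0240 + 0.5·0.4067²)·7.9691] / (0.4067·√7.9691)
   = [0.529610 + 0.850322] / 1.148098 = 1.201930
d₂ = d₁ − σ√T = 1.201930 − 1.148098 = 0.053832
N(d₁) = 0.885305,  N(d₂) = 0.521466,  e^(−rT) = 0.825919
E₀ = V₀·N(d₁) − D·e^(−rT)·N(d₂)
   = 176.6821·0.885305 − 104.0365·0.825919·0.521466 = 111.610169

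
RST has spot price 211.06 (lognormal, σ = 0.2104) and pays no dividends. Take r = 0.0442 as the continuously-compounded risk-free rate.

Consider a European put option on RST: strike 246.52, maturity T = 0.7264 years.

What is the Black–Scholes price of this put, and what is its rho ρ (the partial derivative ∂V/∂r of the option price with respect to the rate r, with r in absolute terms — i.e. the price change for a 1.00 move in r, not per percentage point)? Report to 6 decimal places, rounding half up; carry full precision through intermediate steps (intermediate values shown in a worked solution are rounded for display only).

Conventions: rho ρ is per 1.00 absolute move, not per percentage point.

price = 33.536397
ρ = -135.491804

σ√T = 0.2104·√0.7264 = 0.179322
d₁ = (ln(S/K) + (r+σ²/2)T) / (σ√T) = (ln(211.06/246.52) + (0.0442+0.2104²/2)·0.7264) / 0.179322 = (-0.155301 + 0.048185) / 0.179322 = -0.597337
d₂ = d₁ − σ√T = -0.597337 − 0.179322 = -0.776659
e^{−rT} = 0.968403
N(−d₁) = 0.724859,  N(−d₂) = 0.781320
Put price V = K·e^{−rT}·N(−d₂) − S·N(−d₁) = 186.525060 − 152.988663 = 33.536397
ρ = −K·T·e^{−rT}·N(−d₂) = -135.491804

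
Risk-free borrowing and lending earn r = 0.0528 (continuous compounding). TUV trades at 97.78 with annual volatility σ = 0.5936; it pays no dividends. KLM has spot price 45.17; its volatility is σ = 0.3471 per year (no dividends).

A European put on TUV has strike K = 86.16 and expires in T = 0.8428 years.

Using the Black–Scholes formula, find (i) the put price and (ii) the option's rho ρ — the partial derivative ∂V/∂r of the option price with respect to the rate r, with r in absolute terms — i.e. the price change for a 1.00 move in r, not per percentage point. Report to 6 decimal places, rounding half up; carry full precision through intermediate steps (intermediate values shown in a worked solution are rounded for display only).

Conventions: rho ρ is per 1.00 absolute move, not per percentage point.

price = 12.581207
ρ = -33.582369

σ√T = 0.5936·√0.8428 = 0.544949
d₁ = (ln(S/K) + (r+σ²/2)T) / (σ√T) = (ln(97.78/86.16) + (0.0528+0.5936²/2)·0.8428) / 0.544949 = (0.126514 + 0.192985) / 0.544949 = 0.586291
d₂ = d₁ − σ√T = 0.586291 − 0.544949 = 0.041341
e^{−rT} = 0.956476
N(−d₁) = 0.278840,  N(−d₂) = 0.483512
Put price V = K·e^{−rT}·N(−d₂) − S·N(−d₁) = 39.846190 − 27.264982 = 12.581207
ρ = −K·T·e^{−rT}·N(−d₂) = -33.582369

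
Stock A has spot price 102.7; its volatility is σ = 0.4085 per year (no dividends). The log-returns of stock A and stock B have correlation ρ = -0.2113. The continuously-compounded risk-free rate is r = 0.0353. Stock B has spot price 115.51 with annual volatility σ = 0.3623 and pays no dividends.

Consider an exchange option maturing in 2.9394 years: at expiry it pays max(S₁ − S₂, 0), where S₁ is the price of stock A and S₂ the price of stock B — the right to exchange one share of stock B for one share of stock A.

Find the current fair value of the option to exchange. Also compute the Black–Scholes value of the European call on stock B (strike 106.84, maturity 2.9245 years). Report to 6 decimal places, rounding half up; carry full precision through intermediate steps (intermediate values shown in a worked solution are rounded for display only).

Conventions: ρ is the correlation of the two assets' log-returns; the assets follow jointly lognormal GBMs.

σ_eff = √(σ₁² + σ₂² − 2ρσ₁σ₂) = √(0.4085² + 0.3623² − 2·-0.2113·0.4085·0.3623) = 0.600565
d₁ = (ln(S₁/S₂) + (q₂ − q₁ + σ_eff²/2)T) / (σ_eff√T) = (ln(102.7/115.51) + (0.0 − 0.0 + 0.180339)·2.9394) / 1.029649 = 0.400664
d₂ = d₁ − σ_eff√T = 0.400664 − 1.029649 = -0.628985
N(d₁) = 0.655666,  N(d₂) = 0.264680
V = S₁·e^{−q₁T}·N(d₁) − S₂·e^{−q₂T}·N(d₂) = 67.336936 − 30.573129 = 36.763806
[vanilla: stock B call K=106.84]
σ√T = 0.3623·√2.9245 = 0.619575
d₁ = (ln(S/K) + (r+σ²/2)T) / (σ√T) = (ln(115.51/106.84) + (0.0353+0.3623²/2)·2.9245) / 0.619575 = (0.078025 + 0.295172) / 0.619575 = 0.602342
d₂ = d₁ − σ√T = 0.602342 − 0.619575 = -0.017233
e^{−rT} = 0.901915
N(d₁) = 0.726527,  N(d₂) = 0.493125
price = S·N(d₁) − K·e^{−rT}·N(d₂) = 83.921112 − 47.517856 = 36.403256

exchange price = 36.763806
price(stock B call K=106.84) = 36.403256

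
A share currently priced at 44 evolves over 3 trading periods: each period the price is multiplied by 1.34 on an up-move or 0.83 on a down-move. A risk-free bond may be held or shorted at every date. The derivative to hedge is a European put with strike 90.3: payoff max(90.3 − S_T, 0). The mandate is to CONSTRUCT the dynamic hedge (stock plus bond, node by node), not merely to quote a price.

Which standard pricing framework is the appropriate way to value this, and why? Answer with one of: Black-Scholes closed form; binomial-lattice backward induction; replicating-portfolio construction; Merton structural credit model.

framework: replicating-portfolio construction

Key observation: the task asks for the hedge itself — share and bond holdings at every node of the 3-period tree on spot 44 with factors 1.34/0.83 — which is exactly what the replicating-portfolio construction produces.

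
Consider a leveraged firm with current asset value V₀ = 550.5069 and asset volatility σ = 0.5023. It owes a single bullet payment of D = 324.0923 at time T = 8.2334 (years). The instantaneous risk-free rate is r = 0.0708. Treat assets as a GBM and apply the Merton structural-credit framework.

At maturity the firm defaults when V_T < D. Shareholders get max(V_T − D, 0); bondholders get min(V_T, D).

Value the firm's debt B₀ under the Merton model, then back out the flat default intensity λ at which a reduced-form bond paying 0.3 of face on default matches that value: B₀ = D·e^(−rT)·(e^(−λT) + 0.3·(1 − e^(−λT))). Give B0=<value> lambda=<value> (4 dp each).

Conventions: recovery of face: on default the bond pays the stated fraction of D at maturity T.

Equity is a call on the firm's assets struck at D = 324.0923:
d₁ = [ln(V₀/D) + (r + σ²/2)T] / (σ√T)
   = [ln(550.5069/324.0923) + (0.0708 + 0.5·0.5023²)·8.2334] / (0.5023·√8.2334)
   = [0.529811 + 1.621590] / 1.441295 = 1.492686
d₂ = d₁ − σ√T = 1.492686 − 1.441295 = 0.051392
N(d₁) = 0.932240,  N(d₂) = 0.520493,  e^(−rT) = 0.558263
E₀ = V₀·N(d₁) − D·e^(−rT)·N(d₂)
   = 550.5069·0.932240 − 324.0923·0.558263·0.520493 = 419.032513
B₀ = V₀ − E₀ = 550.5069 − 419.032513 = 131.474387
e^(−λT) = (B₀·e^(rT)/D − 0.3)/(1 − 0.3) = (131.4744·1.791270/324.0923 − 0.3)/0.7 = 0.60951959
λ = −ln(0.60951959)/8.2334 = 0.060131

B0=131.4744 lambda=0.0601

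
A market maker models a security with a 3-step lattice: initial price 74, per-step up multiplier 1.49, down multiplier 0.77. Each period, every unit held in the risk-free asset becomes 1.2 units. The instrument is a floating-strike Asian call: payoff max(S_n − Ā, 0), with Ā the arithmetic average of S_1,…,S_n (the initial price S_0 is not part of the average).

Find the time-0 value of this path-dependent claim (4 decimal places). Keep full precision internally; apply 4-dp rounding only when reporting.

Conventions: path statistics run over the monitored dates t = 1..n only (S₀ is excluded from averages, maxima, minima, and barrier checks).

Risk-neutral up-probability p* = (R−d)/(u−d) = (1.2−0.77)/(1.49−0.77) = 0.5972; the claim prices as the p*-weighted sum of path payoffs discounted by R^3.
Enumerate all 2^3 = 8 price paths (U = up ×1.49, D = down ×0.77); each path with k up-moves has probability p*^k·(1−p*)^(3−k).
DDD: Ā=44.8793, payoff=0.0000, prob=0.065343
UDD: Ā=86.8445, payoff=0.0000, prob=0.096887
DUD: Ā=69.0845, payoff=0.0000, prob=0.096887
UUD: Ā=133.6829, payoff=0.0000, prob=0.143661
DDU: Ā=55.4093, payoff=9.9639, prob=0.096887
UDU: Ā=107.2205, payoff=19.2808, prob=0.143661
DUU: Ā=89.4605, payoff=37.0408, prob=0.143661
UUU: Ā=173.1119, payoff=71.6764, prob=0.213014
Price = Σ prob·payoff / R^3 = 24.324622 / 1.728000 = 14.0767

price = 14.0767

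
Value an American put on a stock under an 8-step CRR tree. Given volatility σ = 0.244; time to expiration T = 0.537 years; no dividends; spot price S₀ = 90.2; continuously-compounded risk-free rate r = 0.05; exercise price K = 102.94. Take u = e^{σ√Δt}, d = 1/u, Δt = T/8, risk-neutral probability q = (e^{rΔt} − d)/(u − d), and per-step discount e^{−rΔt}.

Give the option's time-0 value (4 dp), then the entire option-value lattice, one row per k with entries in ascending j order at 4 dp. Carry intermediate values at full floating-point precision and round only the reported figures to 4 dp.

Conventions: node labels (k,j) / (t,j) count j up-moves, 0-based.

Δt=0.06713  u=1.06526  d=0.93874  q=0.51077  discount=0.99665
step 8 (expiry): payoffs max(K−S,0) = 48.5437 41.2125 32.8933 23.4528 12.7400 0.5834 0.0000 0.0000 0.0000
k=7: (k=7,j=0): S=57.9460, K−S=44.9940, hold=44.6490 ⇒ V=44.9940 exercise | (k=7,j=1): S=65.7557, K−S=37.1843, hold=36.8394 ⇒ V=37.1843 exercise | (k=7,j=2): S=74.6178, K−S=28.3222, hold=27.9773 ⇒ V=28.3222 exercise | (k=7,j=3): S=84.6743, K−S=18.2657, hold=17.9207 ⇒ V=18.2657 exercise | (k=7,j=4): S=96.0862, K−S=6.8538, hold=6.5088 ⇒ V=6.8538 exercise | (k=7,j=5): S=109.0362, K−S=0.0000, hold=0.2845 ⇒ V=0.2845 continue | (k=7,j=6): S=123.7314, K−S=0.0000, hold=0.0000 ⇒ V=0.0000 continue | (k=7,j=7): S=140.4072, K−S=0.0000, hold=0.0000 ⇒ V=0.0000 continue
k=6: (k=6,j=0): S=61.7275, K−S=41.2125, hold=40.8676 ⇒ V=41.2125 exercise | (k=6,j=1): S=70.0467, K−S=32.8933, hold=32.5484 ⇒ V=32.8933 exercise | (k=6,j=2): S=79.4872, K−S=23.4528, hold=23.1079 ⇒ V=23.4528 exercise | (k=6,j=3): S=90.2000, K−S=12.7400, hold=12.3951 ⇒ V=12.7400 exercise | (k=6,j=4): S=102.3566, K−S=0.5834, hold=3.4866 ⇒ V=3.4866 continue | (k=6,j=5): S=116.1516, K−S=0.0000, hold=0.1387 ⇒ V=0.1387 continue | (k=6,j=6): S=131.8058, K−S=0.0000, hold=0.0000 ⇒ V=0.0000 continue
k=5: (k=5,j=0): S=65.7557, K−S=37.1843, hold=36.8394 ⇒ V=37.1843 exercise | (k=5,j=1): S=74.6178, K−S=28.3222, hold=27.9773 ⇒ V=28.3222 exercise | (k=5,j=2): S=84.6743, K−S=18.2657, hold=17.9207 ⇒ V=18.2657 exercise | (k=5,j=3): S=96.0862, K−S=6.8538, hold=7.9868 ⇒ V=7.9868 continue | (k=5,j=4): S=109.0362, K−S=0.0000, hold=1.7706 ⇒ V=1.7706 continue | (k=5,j=5): S=123.7314, K−S=0.0000, hold=0.0676 ⇒ V=0.0676 continue
k=4: (k=4,j=0): S=70.0467, K−S=32.8933, hold=32.5484 ⇒ V=32.8933 exercise | (k=4,j=1): S=79.4872, K−S=23.4528, hold=23.1079 ⇒ V=23.4528 exercise | (k=4,j=2): S=90.2000, K−S=12.7400, hold=12.9719 ⇒ V=12.9719 continue | (k=4,j=3): S=102.3566, K−S=0.5834, hold=4.7956 ⇒ V=4.7956 continue | (k=4,j=4): S=116.1516, K−S=0.0000, hold=0.8978 ⇒ V=0.8978 continue
k=3: (k=3,j=0): S=74.6178, K−S=28.3222, hold=27.9773 ⇒ V=28.3222 exercise | (k=3,j=1): S=84.6743, K−S=18.2657, hold=18.0388 ⇒ V=18.2657 exercise | (k=3,j=2): S=96.0862, K−S=6.8538, hold=8.7662 ⇒ V=8.7662 continue | (k=3,j=3): S=109.0362, K−S=0.0000, hold=2.7953 ⇒ V=2.7953 continue
k=2: (k=2,j=0): S=79.4872, K−S=23.4528, hold=23.1079 ⇒ V=23.4528 exercise | (k=2,j=1): S=90.2000, K−S=12.7400, hold=13.3686 ⇒ V=13.3686 continue | (k=2,j=2): S=102.3566, K−S=0.5834, hold=5.6973 ⇒ V=5.6973 continue
k=1: (k=1,j=0): S=84.6743, K−S=18.2657, hold=18.2407 ⇒ V=18.2657 exercise | (k=1,j=1): S=96.0862, K−S=6.8538, hold=9.4186 ⇒ V=9.4186 continue
k=0: (k=0,j=0): S=90.2000, K−S=12.7400, hold=13.7008 ⇒ V=13.7008 continue

price = 13.7008
tree:
13.7008
18.2657 9.4186
23.4528 13.3686 5.6973
28.3222 18.2657 8.7662 2.7953
32.8933 23.4528 12.9719 4.7956 0.8978
37.1843 28.3222 18.2657 7.9868 1.7706 0.0676
41.2125 32.8933 23.4528 12.7400 3.4866 0.1387 0.0000
44.9940 37.1843 28.3222 18.2657 6.8538 0.2845 0.0000 0.0000
48.5437 41.2125 32.8933 23.4528 12.7400 0.5834 0.0000 0.0000 0.0000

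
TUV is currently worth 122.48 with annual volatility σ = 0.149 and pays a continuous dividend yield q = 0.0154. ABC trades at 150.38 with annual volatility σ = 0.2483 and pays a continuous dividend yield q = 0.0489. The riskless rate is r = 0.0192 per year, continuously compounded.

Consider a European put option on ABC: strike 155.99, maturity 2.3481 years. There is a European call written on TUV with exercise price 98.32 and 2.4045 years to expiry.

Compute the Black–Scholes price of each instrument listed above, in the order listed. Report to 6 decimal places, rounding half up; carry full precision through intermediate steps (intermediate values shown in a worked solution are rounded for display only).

[ABC put K=155.99]
σ√T = 0.2483·√2.3481 = 0.380483
d₁ = (ln(S/K) + (r−q+σ²/2)T) / (σ√T) = (ln(150.38/155.99) + (0.0192−0.0489+0.2483²/2)·2.3481) / 0.380483 = (-0.036626 + 0.002645) / 0.380483 = -0.089311
d₂ = d₁ − σ√T = -0.089311 − 0.380483 = -0.469794
e^{−rT} = 0.955918
e^{−qT} = 0.891525
N(−d₁) = 0.535583,  N(−d₂) = 0.680749
price = K·e^{−rT}·N(−d₂) − S·e^{−qT}·N(−d₁) = 101.508927 − 71.804243 = 29.704684
[TUV call K=98.32]
σ√T = 0.149·√2.4045 = 0.231046
d₁ = (ln(S/K) + (r−q+σ²/2)T) / (σ√T) = (ln(122.48/98.32) + (0.0192−0.0154+0.149²/2)·2.4045) / 0.231046 = (0.219720 + 0.035828) / 0.231046 = 1.106050
d₂ = d₁ − σ√T = 1.106050 − 0.231046 = 0.875004
e^{−rT} = 0.954883
e^{−qT} = 0.963648
N(d₁) = 0.865648,  N(d₂) = 0.809214
price = S·e^{−qT}·N(d₁) − K·e^{−rT}·N(d₂) = 102.170298 − 75.972339 = 26.197960

price(ABC put K=155.99) = 29.704684
price(TUV call K=98.32) = 26.197960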